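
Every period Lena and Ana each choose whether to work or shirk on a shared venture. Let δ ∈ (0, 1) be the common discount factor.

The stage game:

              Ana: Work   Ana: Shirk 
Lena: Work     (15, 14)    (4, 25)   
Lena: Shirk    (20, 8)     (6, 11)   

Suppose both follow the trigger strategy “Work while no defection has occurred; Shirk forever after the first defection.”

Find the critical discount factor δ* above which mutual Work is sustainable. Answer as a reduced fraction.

11/14

For Lena: deviation gain 20−15 = 5, per-period punishment loss 15−6 = 9. IC gives δ ≥ 5/14.
For Ana: gain 11, loss 3 per period, so δ ≥ 11/14.
The tighter constraint is Ana's, so cooperation needs δ ≥ 11/14.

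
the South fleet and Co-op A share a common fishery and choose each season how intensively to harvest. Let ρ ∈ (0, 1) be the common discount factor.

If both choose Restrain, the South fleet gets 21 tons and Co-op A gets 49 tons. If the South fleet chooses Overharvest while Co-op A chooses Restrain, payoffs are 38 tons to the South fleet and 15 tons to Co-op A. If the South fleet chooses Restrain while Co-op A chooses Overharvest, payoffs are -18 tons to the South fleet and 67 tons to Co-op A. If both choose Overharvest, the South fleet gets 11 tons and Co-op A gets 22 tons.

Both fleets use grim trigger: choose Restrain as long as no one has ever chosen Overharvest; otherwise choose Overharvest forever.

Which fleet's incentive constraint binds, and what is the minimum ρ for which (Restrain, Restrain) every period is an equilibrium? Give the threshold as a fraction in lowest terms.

the South fleet; ρ ≥ 17/27

the South fleet's threshold: (38−21)/(38−11) = 17/27.
Co-op A's threshold: (67−49)/(67−22) = 2/5.
17/27 > 2/5, so the South fleet binds and ρ* = 17/27.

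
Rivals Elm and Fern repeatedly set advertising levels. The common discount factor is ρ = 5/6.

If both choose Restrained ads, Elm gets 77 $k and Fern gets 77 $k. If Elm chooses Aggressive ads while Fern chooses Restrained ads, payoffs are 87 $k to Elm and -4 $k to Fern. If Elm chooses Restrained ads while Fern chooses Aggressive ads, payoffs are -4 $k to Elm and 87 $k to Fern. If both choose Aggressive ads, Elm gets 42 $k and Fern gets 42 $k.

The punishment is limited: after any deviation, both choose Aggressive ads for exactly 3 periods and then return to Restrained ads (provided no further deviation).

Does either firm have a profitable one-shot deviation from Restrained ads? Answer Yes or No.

IC: ρ+…+ρ^3 ≥ (87−77)/(77−42) = 2/7.
At ρ = 5/6: partial sum = 2.1065 ≥ 0.2857. Cooperation sustainable.

No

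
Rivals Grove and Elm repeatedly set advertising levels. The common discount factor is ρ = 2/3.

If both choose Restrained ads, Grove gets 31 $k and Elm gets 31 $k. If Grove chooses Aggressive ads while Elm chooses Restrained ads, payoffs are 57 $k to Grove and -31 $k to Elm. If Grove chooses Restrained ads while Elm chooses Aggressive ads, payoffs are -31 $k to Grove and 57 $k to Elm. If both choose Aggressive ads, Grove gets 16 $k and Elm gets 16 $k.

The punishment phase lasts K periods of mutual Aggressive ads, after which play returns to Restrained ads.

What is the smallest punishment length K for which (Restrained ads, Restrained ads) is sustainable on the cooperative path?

5

IC: ρ(1−ρ^K)/(1−ρ) ≥ (57−31)/(31−16) = 26/15.
With ρ = 2/3: need 1 − ρ^K ≥ 26/15·(1−2/3)/(2/3), i.e. ρ^K ≤ 0.1333.
Since (2/3)^4 = 0.1975 and (2/3)^5 = 0.1317, the smallest such K is 5.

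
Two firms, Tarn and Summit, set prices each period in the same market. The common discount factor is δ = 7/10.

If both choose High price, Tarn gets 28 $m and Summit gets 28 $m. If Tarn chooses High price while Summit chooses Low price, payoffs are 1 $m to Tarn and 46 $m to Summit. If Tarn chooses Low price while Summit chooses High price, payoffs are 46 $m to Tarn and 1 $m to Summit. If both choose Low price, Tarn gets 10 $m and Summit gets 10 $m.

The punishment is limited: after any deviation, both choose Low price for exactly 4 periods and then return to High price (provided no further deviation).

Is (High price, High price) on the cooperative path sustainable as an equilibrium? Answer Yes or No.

Yes

Comparing payoff streams over the 5 periods until play realigns: cooperate → 28(1+δ+…+δ^4); deviate → 46 + 10(δ+…+δ^4).
Cooperation is sustained iff (28−10)(δ+…+δ^4) ≥ 46−28.
δ+…+δ^4 = 7/10·(1−(7/10)^4)/(1−7/10) = 1.7731, and (46−28)/(28−10) = 1.0000.
1.7731 ≥ 1.0000, so cooperation is sustainable.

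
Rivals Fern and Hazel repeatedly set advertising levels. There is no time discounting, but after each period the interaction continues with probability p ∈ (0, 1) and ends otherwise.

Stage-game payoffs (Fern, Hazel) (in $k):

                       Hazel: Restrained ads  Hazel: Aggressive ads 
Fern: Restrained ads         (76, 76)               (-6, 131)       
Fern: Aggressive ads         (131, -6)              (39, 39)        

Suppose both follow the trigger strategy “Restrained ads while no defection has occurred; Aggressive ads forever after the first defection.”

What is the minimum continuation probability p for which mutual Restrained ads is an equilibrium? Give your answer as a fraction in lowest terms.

55/92

With no time discounting, the continuation probability p plays the role of the discount factor.
Grim-trigger IC: 76/(1−p) ≥ 131 + 39p/(1−p) ⇒ p ≥ (131−76)/(131−39) = 55/92.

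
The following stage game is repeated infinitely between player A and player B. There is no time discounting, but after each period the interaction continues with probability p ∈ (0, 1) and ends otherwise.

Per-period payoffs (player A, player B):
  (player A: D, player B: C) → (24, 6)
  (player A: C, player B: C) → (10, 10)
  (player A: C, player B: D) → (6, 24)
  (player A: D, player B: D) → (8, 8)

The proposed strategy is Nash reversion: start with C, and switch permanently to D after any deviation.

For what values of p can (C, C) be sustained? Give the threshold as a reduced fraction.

With no time discounting, the continuation probability p plays the role of the discount factor.
Grim-trigger IC: 10/(1−p) ≥ 24 + 8p/(1−p) ⇒ p ≥ (24−10)/(24−8) = 7/8.

7/8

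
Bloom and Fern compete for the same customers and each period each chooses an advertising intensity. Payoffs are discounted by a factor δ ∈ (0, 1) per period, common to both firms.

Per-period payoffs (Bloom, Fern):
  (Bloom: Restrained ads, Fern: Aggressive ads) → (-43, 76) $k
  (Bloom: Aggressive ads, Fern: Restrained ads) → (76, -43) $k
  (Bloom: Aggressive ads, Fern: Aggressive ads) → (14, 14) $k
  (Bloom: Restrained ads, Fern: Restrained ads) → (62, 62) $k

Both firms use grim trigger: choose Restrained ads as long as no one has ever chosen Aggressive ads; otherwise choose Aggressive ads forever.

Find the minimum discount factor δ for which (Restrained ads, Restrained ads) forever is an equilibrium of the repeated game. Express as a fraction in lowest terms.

One-period gain from deviating is 76 − 62 = 14. The loss is 62 − 14 = 48 in every subsequent period, with present value 48·δ/(1−δ).
Deviation is unprofitable when 48·δ/(1−δ) ≥ 14, i.e. δ/(1−δ) ≥ 7/24.
Equivalently δ ≥ 14/(14+48) = 7/31.

7/31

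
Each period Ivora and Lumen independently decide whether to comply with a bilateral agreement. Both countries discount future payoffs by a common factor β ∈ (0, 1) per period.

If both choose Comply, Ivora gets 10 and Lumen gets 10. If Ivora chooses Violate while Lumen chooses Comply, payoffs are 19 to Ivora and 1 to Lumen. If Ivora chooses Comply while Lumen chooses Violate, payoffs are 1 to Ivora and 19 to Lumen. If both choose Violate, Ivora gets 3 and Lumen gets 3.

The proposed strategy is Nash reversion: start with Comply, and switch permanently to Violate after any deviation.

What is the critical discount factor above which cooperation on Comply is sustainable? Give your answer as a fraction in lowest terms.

9/16

One-period gain from deviating is 19 − 10 = 9. The loss is 10 − 3 = 7 in every subsequent period, with present value 7·β/(1−β).
Deviation is unprofitable when 7·β/(1−β) ≥ 9, i.e. β/(1−β) ≥ 9/7.
Equivalently β ≥ 9/(9+7) = 9/16.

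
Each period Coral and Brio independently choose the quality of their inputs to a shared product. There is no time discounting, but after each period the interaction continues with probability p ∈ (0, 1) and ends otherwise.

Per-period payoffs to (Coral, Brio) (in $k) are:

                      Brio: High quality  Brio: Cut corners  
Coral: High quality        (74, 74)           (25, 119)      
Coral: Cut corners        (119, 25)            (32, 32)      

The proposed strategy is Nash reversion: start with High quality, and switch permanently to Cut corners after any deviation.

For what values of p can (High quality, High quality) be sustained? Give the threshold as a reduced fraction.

With no time discounting, the continuation probability p plays the role of the discount factor.
Grim-trigger IC: 74/(1−p) ≥ 119 + 32p/(1−p) ⇒ p ≥ (119−74)/(119−32) = 15/29.

15/29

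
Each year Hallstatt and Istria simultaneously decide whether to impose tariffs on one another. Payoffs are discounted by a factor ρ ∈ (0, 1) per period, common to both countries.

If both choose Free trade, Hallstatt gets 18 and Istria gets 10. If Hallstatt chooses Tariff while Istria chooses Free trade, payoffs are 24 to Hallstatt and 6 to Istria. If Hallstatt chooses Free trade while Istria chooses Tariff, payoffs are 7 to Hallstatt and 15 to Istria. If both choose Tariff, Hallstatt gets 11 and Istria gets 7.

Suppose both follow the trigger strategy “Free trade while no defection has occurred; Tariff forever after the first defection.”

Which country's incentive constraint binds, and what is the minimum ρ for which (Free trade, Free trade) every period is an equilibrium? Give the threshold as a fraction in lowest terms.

Istria; ρ ≥ 5/8

Hallstatt: cooperation gives 18 each period; deviation gives 24 once then 11 forever.
  18/(1−ρ) ≥ 24 + 11ρ/(1−ρ) ⇒ ρ ≥ 6/13.
Istria: cooperation gives 10 each period; deviation gives 15 once then 7 forever.
  ρ ≥ 5/8.
Both must hold, so the binding constraint is Istria's: ρ ≥ 5/8.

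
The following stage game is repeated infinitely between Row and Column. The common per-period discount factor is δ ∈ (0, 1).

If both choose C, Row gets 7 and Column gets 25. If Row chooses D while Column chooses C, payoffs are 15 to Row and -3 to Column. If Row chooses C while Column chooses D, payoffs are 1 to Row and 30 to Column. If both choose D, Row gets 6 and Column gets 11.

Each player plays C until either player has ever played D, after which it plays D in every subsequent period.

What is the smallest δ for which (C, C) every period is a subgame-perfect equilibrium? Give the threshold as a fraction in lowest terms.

8/9

Row: cooperation gives 7 each period; deviation gives 15 once then 6 forever.
  7/(1−δ) ≥ 15 + 6δ/(1−δ) ⇒ δ ≥ 8/9.
Column: cooperation gives 25 each period; deviation gives 30 once then 11 forever.
  δ ≥ 5/19.
Both must hold, so the binding constraint is Row's: δ ≥ 8/9.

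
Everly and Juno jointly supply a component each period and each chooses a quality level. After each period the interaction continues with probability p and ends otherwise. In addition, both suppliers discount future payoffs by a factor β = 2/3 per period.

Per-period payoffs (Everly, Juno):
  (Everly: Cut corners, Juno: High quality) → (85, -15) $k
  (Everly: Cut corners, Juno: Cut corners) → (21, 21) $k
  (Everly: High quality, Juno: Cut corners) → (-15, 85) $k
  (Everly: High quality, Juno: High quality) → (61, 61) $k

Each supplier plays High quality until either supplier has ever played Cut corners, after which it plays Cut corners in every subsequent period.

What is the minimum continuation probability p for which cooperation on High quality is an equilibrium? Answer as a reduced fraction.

Expected continuation weight on next period's payoff is β·p = 2/3·p, which plays the role of the discount factor.
Cooperation requires 2/3·p ≥ (85−61)/(85−21) = 3/8, hence p ≥ 9/16.

9/16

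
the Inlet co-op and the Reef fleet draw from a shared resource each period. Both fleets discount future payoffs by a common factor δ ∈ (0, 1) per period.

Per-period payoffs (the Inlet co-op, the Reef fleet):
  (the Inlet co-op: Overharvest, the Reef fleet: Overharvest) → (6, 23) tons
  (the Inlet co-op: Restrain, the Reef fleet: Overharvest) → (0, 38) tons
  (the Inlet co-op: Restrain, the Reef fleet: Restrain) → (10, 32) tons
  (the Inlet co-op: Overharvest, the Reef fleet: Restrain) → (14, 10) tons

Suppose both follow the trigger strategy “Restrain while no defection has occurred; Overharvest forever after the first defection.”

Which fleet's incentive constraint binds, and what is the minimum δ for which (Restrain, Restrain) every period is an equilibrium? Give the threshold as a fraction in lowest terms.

the Inlet co-op; δ ≥ 1/2

For the Inlet co-op: deviation gain 14−10 = 4, per-period punishment loss 10−6 = 4. IC gives δ ≥ 4/8 = 1/2.
For the Reef fleet: gain 6, loss 9 per period, so δ ≥ 6/15 = 2/5.
The tighter constraint is the Inlet co-op's, so cooperation needs δ ≥ 1/2.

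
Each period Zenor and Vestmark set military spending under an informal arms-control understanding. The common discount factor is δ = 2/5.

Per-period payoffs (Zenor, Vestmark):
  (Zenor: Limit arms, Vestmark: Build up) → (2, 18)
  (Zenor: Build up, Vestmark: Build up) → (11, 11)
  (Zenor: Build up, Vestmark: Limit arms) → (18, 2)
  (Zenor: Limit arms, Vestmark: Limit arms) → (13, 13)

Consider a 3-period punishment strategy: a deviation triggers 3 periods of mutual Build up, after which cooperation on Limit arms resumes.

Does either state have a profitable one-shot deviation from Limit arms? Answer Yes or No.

Yes

Comparing payoff streams over the 4 periods until play realigns: cooperate → 13(1+δ+…+δ^3); deviate → 18 + 11(δ+…+δ^3).
Cooperation is sustained iff (13−11)(δ+…+δ^3) ≥ 18−13.
δ+…+δ^3 = 2/5·(1−(2/5)^3)/(1−2/5) = 0.6240, and (18−13)/(13−11) = 2.5000.
0.6240 < 2.5000, so cooperation is not sustainable.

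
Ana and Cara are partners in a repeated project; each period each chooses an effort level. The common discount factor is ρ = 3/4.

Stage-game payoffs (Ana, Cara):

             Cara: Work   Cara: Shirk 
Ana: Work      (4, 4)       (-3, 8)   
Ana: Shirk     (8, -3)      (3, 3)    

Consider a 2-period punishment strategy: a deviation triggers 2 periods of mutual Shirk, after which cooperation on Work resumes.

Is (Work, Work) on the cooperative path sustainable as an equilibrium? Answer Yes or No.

A one-shot deviation gives 8 now, then 3 for 2 periods, then back to 4.
Gain from deviating: (8−4) today; loss: (4−3) in each of the next 2 periods.
No-deviation condition: (4−3)(ρ+…+ρ^2) ≥ 8−4, i.e. ρ+…+ρ^2 ≥ 4.
At ρ = 3/4: ρ+…+ρ^2 = 1.3125 < 4.0000.
So cooperation is not sustainable.

No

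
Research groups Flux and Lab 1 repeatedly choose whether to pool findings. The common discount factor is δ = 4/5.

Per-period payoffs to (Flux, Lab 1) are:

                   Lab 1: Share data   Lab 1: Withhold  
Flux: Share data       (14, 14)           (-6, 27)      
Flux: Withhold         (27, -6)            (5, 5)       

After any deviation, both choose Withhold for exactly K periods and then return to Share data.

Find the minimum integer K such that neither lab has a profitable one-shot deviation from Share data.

3

IC: δ(1−δ^K)/(1−δ) ≥ (27−14)/(14−5) = 13/9.
With δ = 4/5: need 1 − δ^K ≥ 13/9·(1−4/5)/(4/5), i.e. δ^K ≤ 0.6389.
Since (4/5)^2 = 0.6400 and (4/5)^3 = 0.5120, the smallest such K is 3.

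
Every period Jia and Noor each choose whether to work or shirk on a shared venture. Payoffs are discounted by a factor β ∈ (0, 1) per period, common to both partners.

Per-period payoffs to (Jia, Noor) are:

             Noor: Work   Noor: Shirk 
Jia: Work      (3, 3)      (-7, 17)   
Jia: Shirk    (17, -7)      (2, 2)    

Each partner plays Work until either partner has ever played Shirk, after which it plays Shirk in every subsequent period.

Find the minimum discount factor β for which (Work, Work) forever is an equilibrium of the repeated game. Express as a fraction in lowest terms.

Under grim trigger the critical discount factor is (T−C)/(T−P) with T = 17, C = 3, P = 2.
β* = (17−3)/(17−2) = 14/15.

14/15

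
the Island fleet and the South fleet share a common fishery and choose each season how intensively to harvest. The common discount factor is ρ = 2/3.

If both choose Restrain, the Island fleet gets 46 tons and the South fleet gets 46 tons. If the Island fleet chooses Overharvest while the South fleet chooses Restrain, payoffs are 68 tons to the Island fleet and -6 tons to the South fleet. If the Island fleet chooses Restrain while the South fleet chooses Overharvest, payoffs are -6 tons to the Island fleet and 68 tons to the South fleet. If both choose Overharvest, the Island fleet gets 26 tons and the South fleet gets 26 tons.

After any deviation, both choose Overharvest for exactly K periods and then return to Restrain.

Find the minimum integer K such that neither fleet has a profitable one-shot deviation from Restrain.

Need Σ_{k=1}^{K} ρ^k ≥ (68−46)/(46−26) = 1.1000 at ρ = 2/3.
At K = 1 the sum is 0.6667 < 1.1000; at K = 2 it is 1.1111 ≥ 1.1000.
So the minimum punishment length is K = 2.

2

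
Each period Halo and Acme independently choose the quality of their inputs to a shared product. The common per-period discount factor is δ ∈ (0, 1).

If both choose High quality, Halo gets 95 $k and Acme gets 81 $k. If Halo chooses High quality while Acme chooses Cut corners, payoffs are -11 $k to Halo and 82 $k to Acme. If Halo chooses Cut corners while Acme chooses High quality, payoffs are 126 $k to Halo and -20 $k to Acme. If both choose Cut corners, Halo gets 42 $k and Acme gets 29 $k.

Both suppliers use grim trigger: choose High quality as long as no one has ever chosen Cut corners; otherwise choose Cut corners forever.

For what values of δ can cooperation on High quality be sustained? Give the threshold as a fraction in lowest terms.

Halo: cooperation gives 95 each period; deviation gives 126 once then 42 forever.
  95/(1−δ) ≥ 126 + 42δ/(1−δ) ⇒ δ ≥ 31/84.
Acme: cooperation gives 81 each period; deviation gives 82 once then 29 forever.
  δ ≥ 1/53.
Both must hold, so the binding constraint is Halo's: δ ≥ 31/84.

31/84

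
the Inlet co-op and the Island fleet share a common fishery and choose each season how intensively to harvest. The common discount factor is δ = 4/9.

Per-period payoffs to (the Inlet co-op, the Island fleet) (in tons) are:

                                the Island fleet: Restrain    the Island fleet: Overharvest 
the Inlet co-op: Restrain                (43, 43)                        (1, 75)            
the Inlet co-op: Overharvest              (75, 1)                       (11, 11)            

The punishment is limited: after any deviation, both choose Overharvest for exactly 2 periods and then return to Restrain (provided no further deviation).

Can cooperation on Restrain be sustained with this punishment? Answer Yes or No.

IC: δ+…+δ^2 ≥ (75−43)/(43−11) = 1.
At δ = 4/9: partial sum = 0.6420 < 1.0000. Cooperation not sustainable.

No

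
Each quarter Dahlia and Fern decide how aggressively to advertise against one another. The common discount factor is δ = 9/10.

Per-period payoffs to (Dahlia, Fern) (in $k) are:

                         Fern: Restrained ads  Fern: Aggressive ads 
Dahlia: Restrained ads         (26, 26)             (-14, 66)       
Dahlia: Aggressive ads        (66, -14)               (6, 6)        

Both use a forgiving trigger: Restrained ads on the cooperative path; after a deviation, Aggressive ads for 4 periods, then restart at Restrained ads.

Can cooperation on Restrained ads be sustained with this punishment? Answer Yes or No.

Yes

Comparing payoff streams over the 5 periods until play realigns: cooperate → 26(1+δ+…+δ^4); deviate → 66 + 6(δ+…+δ^4).
Cooperation is sustained iff (26−6)(δ+…+δ^4) ≥ 66−26.
δ+…+δ^4 = 9/10·(1−(9/10)^4)/(1−9/10) = 3.0951, and (66−26)/(26−6) = 2.0000.
3.0951 ≥ 2.0000, so cooperation is sustainable.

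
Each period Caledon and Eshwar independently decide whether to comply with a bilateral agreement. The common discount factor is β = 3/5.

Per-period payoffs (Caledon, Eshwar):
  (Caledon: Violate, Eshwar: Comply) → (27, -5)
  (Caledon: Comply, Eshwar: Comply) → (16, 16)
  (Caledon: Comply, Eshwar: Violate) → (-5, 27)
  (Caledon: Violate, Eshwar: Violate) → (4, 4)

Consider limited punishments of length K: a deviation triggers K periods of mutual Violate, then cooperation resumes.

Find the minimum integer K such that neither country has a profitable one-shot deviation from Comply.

No profitable deviation requires (16−4)(β+…+β^K) ≥ 27−16, i.e. β+…+β^K ≥ 11/12 ≈ 0.9167.
With β = 3/5, the partial sums are K=1: 0.6000, K=2: 0.9600.
K = 2 is the first length at which the sum reaches 0.9167.

2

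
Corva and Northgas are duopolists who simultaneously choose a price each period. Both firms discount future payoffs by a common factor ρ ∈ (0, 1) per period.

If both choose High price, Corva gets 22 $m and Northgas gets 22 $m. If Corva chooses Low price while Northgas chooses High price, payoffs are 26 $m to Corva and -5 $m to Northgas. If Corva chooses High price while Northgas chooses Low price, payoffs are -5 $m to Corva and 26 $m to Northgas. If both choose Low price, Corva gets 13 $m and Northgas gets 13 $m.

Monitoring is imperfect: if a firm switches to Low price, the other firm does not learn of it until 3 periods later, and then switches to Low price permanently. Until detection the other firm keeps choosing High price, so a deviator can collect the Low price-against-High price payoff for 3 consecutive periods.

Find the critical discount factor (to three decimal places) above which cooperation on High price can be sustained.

0.675

A deviator earns 26 for 3 periods, then 13 forever; cooperating earns 22 forever. Multiplying the IC by (1−ρ):
22 ≥ 26(1−ρ^3) + 13ρ^3, so 13·ρ^3 ≥ 4 and ρ^3 ≥ 4/13.
ρ ≥ (4/13)^(1/3) ≈ 0.675.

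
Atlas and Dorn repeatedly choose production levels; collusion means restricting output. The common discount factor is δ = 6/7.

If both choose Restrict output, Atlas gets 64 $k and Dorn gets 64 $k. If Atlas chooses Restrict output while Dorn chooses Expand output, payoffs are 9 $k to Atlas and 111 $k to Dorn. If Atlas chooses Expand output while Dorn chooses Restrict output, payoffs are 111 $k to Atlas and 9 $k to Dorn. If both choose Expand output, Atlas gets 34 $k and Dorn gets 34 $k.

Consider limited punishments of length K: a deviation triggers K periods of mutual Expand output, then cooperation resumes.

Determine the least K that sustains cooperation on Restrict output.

Need Σ_{k=1}^{K} δ^k ≥ (111−64)/(64−34) = 1.5667 at δ = 6/7.
At K = 1 the sum is 0.8571 < 1.5667; at K = 2 it is 1.5918 ≥ 1.5667.
So the minimum punishment length is K = 2.

2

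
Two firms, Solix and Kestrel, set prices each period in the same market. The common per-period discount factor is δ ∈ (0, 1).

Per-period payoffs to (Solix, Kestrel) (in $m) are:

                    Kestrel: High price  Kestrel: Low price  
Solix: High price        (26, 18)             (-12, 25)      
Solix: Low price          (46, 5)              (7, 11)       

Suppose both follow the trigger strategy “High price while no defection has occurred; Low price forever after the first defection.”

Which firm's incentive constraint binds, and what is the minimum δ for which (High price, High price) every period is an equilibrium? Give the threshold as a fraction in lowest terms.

Solix; δ ≥ 20/39

Solix's threshold: (46−26)/(46−7) = 20/39.
Kestrel's threshold: (25−18)/(25−11) = 1/2.
20/39 > 1/2, so Solix binds and δ* = 20/39.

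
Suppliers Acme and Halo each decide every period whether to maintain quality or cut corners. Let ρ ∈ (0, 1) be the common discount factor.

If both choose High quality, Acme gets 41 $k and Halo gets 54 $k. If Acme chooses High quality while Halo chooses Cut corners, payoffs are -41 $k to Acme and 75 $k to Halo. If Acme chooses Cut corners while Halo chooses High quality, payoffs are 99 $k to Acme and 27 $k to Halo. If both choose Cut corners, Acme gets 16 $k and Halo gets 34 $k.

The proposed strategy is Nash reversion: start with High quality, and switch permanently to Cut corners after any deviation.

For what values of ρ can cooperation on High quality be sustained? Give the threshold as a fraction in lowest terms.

Acme: cooperation gives 41 each period; deviation gives 99 once then 16 forever.
  41/(1−ρ) ≥ 99 + 16ρ/(1−ρ) ⇒ ρ ≥ 58/83.
Halo: cooperation gives 54 each period; deviation gives 75 once then 34 forever.
  ρ ≥ 21/41.
Both must hold, so the binding constraint is Acme's: ρ ≥ 58/83.

58/83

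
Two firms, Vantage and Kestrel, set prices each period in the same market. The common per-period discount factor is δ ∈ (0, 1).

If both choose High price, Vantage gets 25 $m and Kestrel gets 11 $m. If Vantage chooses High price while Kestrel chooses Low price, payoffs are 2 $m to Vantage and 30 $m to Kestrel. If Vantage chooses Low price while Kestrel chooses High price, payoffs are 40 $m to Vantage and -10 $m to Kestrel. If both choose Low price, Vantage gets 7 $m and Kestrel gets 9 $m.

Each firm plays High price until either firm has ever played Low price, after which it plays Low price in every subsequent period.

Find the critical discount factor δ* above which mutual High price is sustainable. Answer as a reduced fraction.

For Vantage: deviation gain 40−25 = 15, per-period punishment loss 25−7 = 18. IC gives δ ≥ 15/33 = 5/11.
For Kestrel: gain 19, loss 2 per period, so δ ≥ 19/21.
The tighter constraint is Kestrel's, so cooperation needs δ ≥ 19/21.

19/21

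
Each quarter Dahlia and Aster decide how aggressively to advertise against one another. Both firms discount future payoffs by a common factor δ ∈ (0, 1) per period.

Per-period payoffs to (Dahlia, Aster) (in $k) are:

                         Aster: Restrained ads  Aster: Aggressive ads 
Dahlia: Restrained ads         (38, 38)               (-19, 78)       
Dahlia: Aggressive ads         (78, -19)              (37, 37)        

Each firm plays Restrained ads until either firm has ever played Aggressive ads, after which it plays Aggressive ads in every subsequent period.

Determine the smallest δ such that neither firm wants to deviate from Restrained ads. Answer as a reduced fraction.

40/41

38/(1−δ) ≥ 78 + 37δ/(1−δ)
38 ≥ 78 − 41δ
δ ≥ 40/41.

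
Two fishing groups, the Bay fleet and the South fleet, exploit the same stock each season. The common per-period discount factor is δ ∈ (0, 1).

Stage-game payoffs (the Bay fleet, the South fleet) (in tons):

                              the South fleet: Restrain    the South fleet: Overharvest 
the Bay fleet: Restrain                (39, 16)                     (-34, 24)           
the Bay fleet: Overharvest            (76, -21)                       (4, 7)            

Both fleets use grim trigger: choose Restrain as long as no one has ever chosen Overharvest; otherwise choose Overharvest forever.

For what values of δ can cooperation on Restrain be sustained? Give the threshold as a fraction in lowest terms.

the Bay fleet: cooperation gives 39 each period; deviation gives 76 once then 4 forever.
  39/(1−δ) ≥ 76 + 4δ/(1−δ) ⇒ δ ≥ 37/72.
the South fleet: cooperation gives 16 each period; deviation gives 24 once then 7 forever.
  δ ≥ 8/17.
Both must hold, so the binding constraint is the Bay fleet's: δ ≥ 37/72.

37/72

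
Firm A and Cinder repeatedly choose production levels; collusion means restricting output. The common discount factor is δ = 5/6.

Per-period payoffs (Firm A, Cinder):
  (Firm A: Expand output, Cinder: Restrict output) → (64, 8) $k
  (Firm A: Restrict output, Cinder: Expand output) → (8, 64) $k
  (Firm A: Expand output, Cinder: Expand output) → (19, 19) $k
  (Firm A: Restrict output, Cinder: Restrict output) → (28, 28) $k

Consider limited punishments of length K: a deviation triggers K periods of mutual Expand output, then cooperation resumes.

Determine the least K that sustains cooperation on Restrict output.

9

No profitable deviation requires (28−19)(δ+…+δ^K) ≥ 64−28, i.e. δ+…+δ^K ≥ 4 ≈ 4.0000.
With δ = 5/6, the partial sums are K=1: 0.8333, K=2: 1.5278, …, K=7: 3.6046, K=8: 3.8372, K=9: 4.0310.
K = 9 is the first length at which the sum reaches 4.0000.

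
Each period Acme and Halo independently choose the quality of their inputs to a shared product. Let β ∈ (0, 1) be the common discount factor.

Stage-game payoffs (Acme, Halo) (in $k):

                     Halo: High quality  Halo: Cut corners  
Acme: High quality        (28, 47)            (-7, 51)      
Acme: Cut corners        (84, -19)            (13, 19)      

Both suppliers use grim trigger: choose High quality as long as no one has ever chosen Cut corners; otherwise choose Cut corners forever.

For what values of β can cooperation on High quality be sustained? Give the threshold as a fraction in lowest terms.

For Acme: deviation gain 84−28 = 56, per-period punishment loss 28−13 = 15. IC gives β ≥ 56/71.
For Halo: gain 4, loss 28 per period, so β ≥ 4/32 = 1/8.
The tighter constraint is Acme's, so cooperation needs β ≥ 56/71.

56/71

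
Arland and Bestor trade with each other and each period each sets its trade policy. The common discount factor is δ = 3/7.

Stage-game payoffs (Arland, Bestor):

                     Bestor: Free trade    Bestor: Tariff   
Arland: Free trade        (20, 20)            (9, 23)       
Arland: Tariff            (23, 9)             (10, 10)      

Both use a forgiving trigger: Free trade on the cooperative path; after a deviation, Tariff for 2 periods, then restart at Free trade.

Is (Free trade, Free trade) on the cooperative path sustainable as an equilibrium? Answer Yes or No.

Yes

Comparing payoff streams over the 3 periods until play realigns: cooperate → 20(1+δ+…+δ^2); deviate → 23 + 10(δ+…+δ^2).
Cooperation is sustained iff (20−10)(δ+…+δ^2) ≥ 23−20.
δ+…+δ^2 = 3/7·(1−(3/7)^2)/(1−3/7) = 0.6122, and (23−20)/(20−10) = 0.3000.
0.6122 ≥ 0.3000, so cooperation is sustainable.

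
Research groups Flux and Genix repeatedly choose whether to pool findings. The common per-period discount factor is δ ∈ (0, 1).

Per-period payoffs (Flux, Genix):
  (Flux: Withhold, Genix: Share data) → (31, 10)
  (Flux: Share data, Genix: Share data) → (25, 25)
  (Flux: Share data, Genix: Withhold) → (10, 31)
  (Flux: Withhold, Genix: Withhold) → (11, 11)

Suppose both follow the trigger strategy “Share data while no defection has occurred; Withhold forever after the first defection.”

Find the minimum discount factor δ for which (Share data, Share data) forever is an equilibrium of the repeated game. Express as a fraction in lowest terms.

Under grim trigger the critical discount factor is (T−C)/(T−P) with T = 31, C = 25, P = 11.
δ* = (31−25)/(31−11) = 6/20 = 3/10.

3/10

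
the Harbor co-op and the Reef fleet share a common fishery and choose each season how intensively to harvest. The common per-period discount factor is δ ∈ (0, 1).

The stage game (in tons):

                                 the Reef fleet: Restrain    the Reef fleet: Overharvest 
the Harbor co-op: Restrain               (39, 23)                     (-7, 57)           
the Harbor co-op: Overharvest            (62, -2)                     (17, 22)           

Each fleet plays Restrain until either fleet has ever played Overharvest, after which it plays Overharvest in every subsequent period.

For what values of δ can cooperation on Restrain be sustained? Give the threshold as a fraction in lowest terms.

the Harbor co-op: cooperation gives 39 each period; deviation gives 62 once then 17 forever.
  39/(1−δ) ≥ 62 + 17δ/(1−δ) ⇒ δ ≥ 23/45.
the Reef fleet: cooperation gives 23 each period; deviation gives 57 once then 22 forever.
  δ ≥ 34/35.
Both must hold, so the binding constraint is the Reef fleet's: δ ≥ 34/35.

34/35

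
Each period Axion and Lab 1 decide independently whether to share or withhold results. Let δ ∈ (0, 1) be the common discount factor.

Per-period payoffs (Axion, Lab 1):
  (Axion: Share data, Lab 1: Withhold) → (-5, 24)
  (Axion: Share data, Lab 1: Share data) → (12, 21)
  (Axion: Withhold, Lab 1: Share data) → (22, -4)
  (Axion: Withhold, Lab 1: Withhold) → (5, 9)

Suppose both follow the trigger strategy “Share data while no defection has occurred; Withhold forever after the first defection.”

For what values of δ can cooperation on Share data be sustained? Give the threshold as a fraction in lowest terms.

10/17

For Axion: deviation gain 22−12 = 10, per-period punishment loss 12−5 = 7. IC gives δ ≥ 10/17.
For Lab 1: gain 3, loss 12 per period, so δ ≥ 3/15 = 1/5.
The tighter constraint is Axion's, so cooperation needs δ ≥ 10/17.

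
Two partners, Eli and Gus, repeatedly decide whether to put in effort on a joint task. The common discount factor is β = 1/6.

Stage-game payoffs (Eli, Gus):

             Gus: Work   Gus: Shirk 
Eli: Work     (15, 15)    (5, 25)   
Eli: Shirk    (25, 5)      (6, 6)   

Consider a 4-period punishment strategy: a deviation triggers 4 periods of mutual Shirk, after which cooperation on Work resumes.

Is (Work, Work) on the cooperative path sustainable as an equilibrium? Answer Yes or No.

No

IC: β+…+β^4 ≥ (25−15)/(15−6) = 10/9.
At β = 1/6: partial sum = 0.1998 < 1.1111. Cooperation not sustainable.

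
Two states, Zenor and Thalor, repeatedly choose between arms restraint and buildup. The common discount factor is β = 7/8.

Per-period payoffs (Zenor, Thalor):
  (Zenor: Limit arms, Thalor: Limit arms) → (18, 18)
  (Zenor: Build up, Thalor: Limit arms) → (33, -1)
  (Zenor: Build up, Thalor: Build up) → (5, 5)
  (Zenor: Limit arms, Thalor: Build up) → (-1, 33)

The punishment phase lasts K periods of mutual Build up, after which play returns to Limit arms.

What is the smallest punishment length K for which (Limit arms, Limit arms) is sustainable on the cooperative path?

2

IC: β(1−β^K)/(1−β) ≥ (33−18)/(18−5) = 15/13.
With β = 7/8: need 1 − β^K ≥ 15/13·(1−7/8)/(7/8), i.e. β^K ≤ 0.8352.
Since (7/8)^1 = 0.8750 and (7/8)^2 = 0.7656, the smallest such K is 2.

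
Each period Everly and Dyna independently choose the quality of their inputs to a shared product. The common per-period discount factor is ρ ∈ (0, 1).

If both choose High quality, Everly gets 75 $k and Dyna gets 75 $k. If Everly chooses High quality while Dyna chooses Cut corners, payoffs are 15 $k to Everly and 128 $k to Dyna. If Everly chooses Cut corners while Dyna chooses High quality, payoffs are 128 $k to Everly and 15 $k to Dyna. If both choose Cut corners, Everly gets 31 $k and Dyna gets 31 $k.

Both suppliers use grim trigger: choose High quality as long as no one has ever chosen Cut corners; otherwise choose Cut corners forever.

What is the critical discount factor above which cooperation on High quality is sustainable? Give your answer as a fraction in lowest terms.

Cooperation forever yields 75 each period: 75/(1−ρ).
Deviating yields 128 once, then 31 forever: 128 + 31ρ/(1−ρ).
No profitable deviation requires 75/(1−ρ) ≥ 128 + 31ρ/(1−ρ).
Multiplying by (1−ρ): 75 ≥ 128(1−ρ) + 31ρ = 128 − 97ρ.
So 97ρ ≥ 53, i.e. ρ ≥ 53/97.

53/97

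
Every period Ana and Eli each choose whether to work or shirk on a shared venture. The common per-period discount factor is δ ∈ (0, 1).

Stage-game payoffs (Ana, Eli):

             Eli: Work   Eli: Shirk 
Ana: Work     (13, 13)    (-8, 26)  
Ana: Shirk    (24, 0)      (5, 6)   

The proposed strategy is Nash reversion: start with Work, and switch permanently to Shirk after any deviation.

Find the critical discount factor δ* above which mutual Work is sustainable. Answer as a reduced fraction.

Ana: cooperation gives 13 each period; deviation gives 24 once then 5 forever.
  13/(1−δ) ≥ 24 + 5δ/(1−δ) ⇒ δ ≥ 11/19.
Eli: cooperation gives 13 each period; deviation gives 26 once then 6 forever.
  δ ≥ 13/20.
Both must hold, so the binding constraint is Eli's: δ ≥ 13/20.

13/20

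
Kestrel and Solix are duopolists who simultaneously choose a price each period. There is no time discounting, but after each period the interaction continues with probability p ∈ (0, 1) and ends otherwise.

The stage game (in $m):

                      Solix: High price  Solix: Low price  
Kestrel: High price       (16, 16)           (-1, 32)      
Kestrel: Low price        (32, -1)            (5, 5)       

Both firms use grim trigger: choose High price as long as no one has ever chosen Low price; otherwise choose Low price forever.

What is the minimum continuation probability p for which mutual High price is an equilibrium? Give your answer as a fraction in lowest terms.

Expected cooperation value is 16 + p·16 + p²·16 + … = 16/(1−p); deviation gives 32 + p·5/(1−p).
16 ≥ 32(1−p) + 5p ⇒ 27p ≥ 16 ⇒ p ≥ 16/27.

16/27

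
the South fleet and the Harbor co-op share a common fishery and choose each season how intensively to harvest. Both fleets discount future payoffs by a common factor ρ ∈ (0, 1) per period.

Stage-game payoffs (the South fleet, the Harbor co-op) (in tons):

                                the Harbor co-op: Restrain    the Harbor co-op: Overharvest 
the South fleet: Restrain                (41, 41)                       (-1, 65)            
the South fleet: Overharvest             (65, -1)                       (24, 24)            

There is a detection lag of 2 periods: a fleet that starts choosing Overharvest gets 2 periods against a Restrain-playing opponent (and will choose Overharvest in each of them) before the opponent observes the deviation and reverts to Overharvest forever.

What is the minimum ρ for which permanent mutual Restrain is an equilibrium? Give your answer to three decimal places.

A deviator earns 65 for 2 periods, then 24 forever; cooperating earns 41 forever. Multiplying the IC by (1−ρ):
41 ≥ 65(1−ρ^2) + 24ρ^2, so 41·ρ^2 ≥ 24 and ρ^2 ≥ 24/41.
ρ ≥ (24/41)^(1/2) ≈ 0.765.

0.765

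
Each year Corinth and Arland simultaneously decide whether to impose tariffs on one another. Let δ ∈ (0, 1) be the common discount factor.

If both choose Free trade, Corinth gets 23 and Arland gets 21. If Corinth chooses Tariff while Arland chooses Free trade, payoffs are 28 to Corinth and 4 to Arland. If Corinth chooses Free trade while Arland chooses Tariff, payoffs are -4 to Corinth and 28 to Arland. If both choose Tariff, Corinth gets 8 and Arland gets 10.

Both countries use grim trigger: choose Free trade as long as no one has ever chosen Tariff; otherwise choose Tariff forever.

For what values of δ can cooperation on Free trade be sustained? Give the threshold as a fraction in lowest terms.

7/18

Corinth: cooperation gives 23 each period; deviation gives 28 once then 8 forever.
  23/(1−δ) ≥ 28 + 8δ/(1−δ) ⇒ δ ≥ 5/20 = 1/4.
Arland: cooperation gives 21 each period; deviation gives 28 once then 10 forever.
  δ ≥ 7/18.
Both must hold, so the binding constraint is Arland's: δ ≥ 7/18.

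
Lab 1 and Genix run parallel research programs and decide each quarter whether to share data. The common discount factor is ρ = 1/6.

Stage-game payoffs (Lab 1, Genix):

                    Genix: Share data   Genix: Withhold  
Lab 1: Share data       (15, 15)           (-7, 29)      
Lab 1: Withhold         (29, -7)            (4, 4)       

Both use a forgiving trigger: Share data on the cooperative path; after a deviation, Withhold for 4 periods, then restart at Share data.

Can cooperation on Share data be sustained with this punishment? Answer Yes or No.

No

Comparing payoff streams over the 5 periods until play realigns: cooperate → 15(1+ρ+…+ρ^4); deviate → 29 + 4(ρ+…+ρ^4).
Cooperation is sustained iff (15−4)(ρ+…+ρ^4) ≥ 29−15.
ρ+…+ρ^4 = 1/6·(1−(1/6)^4)/(1−1/6) = 0.1998, and (29−15)/(15−4) = 1.2727.
0.1998 < 1.2727, so cooperation is not sustainable.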